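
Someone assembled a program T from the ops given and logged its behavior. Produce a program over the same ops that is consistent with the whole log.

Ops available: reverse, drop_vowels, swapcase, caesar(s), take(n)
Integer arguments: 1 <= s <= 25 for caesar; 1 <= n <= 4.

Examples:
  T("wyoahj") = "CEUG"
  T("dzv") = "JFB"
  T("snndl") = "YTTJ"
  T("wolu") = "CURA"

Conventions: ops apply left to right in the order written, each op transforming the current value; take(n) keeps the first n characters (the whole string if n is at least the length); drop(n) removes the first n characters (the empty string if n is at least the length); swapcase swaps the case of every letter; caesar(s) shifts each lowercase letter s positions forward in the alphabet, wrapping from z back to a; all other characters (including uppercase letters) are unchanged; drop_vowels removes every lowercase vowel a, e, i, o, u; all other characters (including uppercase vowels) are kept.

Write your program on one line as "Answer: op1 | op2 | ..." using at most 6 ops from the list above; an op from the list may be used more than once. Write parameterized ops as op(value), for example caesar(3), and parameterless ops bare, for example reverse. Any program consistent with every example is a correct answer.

take(4) | reverse | caesar(6) | reverse | swapcase

Check, running the answer program on each example:
  "wyoahj" -> "wyoa" -> "aoyw" -> "guec" -> "ceug" -> "CEUG"
  "dzv" -> "dzv" -> "vzd" -> "bfj" -> "jfb" -> "JFB"
  "snndl" -> "snnd" -> "dnns" -> "jtty" -> "yttj" -> "YTTJ"
  "wolu" -> "wolu" -> "ulow" -> "aruc" -> "cura" -> "CURA"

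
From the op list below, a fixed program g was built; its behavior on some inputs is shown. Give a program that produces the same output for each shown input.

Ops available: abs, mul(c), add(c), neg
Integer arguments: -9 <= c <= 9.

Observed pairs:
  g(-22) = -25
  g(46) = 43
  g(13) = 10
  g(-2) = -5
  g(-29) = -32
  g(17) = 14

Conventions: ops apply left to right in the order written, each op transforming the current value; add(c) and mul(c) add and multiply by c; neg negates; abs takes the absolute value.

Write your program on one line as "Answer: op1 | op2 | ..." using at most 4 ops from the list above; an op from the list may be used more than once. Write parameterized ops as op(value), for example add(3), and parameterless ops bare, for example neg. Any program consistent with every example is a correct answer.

neg | add(3) | neg

Check, running the answer program on each example:
  -22 -> 22 -> 25 -> -25
  46 -> -46 -> -43 -> 43
  13 -> -13 -> -10 -> 10
  -2 -> 2 -> 5 -> -5
  -29 -> 29 -> 32 -> -32
  17 -> -17 -> -14 -> 14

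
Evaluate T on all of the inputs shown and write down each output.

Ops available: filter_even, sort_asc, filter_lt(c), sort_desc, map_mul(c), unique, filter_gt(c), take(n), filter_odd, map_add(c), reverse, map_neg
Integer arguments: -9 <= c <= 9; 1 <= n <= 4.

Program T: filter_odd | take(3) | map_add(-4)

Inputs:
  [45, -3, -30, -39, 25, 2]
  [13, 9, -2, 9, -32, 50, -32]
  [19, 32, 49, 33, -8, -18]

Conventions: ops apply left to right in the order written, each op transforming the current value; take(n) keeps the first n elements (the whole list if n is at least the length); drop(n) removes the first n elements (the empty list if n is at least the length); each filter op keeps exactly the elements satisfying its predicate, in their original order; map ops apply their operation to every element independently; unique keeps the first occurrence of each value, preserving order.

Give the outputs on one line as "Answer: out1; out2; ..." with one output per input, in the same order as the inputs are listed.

[41, -7, -43]; [9, 5, 5]; [15, 45, 29]

Execution, op by op:
  [45, -3, -30, -39, 25, 2] -> [45, -3, -39, 25] -> [45, -3, -39] -> [41, -7, -43]
  [13, 9, -2, 9, -32, 50, -32] -> [13, 9, 9] -> [13, 9, 9] -> [9, 5, 5]
  [19, 32, 49, 33, -8, -18] -> [19, 49, 33] -> [19, 49, 33] -> [15, 45, 29]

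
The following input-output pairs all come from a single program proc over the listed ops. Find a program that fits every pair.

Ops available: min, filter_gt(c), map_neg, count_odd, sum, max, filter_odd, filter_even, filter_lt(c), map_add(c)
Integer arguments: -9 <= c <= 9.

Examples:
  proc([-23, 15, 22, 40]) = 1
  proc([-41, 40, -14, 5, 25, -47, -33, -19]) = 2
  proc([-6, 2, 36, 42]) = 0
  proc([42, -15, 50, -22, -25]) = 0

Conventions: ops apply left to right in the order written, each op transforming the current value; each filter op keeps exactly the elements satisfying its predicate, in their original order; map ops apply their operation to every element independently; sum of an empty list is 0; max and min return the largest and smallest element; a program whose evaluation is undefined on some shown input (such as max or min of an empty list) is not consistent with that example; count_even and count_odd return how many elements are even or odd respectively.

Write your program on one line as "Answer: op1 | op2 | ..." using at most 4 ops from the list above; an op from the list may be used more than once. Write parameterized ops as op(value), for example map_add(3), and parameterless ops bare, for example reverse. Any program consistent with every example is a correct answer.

map_neg | filter_lt(9) | count_odd

Check, running the answer program on each example:
  [-23, 15, 22, 40] -> [23, -15, -22, -40] -> [-15, -22, -40] -> 1
  [-41, 40, -14, 5, 25, -47, -33, -19] -> [41, -40, 14, -5, -25, 47, 33, 19] -> [-40, -5, -25] -> 2
  [-6, 2, 36, 42] -> [6, -2, -36, -42] -> [6, -2, -36, -42] -> 0
  [42, -15, 50, -22, -25] -> [-42, 15, -50, 22, 25] -> [-42, -50] -> 0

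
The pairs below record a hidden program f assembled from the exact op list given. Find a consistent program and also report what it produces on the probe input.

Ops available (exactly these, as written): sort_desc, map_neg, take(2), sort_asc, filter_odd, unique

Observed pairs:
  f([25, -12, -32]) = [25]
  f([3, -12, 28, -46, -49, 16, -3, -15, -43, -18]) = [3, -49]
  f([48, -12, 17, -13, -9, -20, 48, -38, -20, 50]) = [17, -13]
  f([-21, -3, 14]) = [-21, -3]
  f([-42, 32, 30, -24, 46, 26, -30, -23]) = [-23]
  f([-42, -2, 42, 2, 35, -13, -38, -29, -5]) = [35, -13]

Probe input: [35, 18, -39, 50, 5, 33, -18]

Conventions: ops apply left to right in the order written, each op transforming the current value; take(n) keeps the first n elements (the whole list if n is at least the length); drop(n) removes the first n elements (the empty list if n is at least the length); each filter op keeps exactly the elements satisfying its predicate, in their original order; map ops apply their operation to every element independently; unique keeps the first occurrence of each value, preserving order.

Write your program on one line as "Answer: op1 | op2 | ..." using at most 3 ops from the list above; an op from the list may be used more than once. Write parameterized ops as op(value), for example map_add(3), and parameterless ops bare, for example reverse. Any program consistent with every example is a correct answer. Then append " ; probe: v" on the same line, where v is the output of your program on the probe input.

filter_odd | take(2) ; probe: [35, -39]

Check, running the answer program on each example:
  [25, -12, -32] -> [25] -> [25]
  [3, -12, 28, -46, -49, 16, -3, -15, -43, -18] -> [3, -49, -3, -15, -43] -> [3, -49]
  [48, -12, 17, -13, -9, -20, 48, -38, -20, 50] -> [17, -13, -9] -> [17, -13]
  [-21, -3, 14] -> [-21, -3] -> [-21, -3]
  [-42, 32, 30, -24, 46, 26, -30, -23] -> [-23] -> [-23]
  [-42, -2, 42, 2, 35, -13, -38, -29, -5] -> [35, -13, -29, -5] -> [35, -13]
  probe: [35, 18, -39, 50, 5, 33, -18] -> [35, -39, 5, 33] -> [35, -39]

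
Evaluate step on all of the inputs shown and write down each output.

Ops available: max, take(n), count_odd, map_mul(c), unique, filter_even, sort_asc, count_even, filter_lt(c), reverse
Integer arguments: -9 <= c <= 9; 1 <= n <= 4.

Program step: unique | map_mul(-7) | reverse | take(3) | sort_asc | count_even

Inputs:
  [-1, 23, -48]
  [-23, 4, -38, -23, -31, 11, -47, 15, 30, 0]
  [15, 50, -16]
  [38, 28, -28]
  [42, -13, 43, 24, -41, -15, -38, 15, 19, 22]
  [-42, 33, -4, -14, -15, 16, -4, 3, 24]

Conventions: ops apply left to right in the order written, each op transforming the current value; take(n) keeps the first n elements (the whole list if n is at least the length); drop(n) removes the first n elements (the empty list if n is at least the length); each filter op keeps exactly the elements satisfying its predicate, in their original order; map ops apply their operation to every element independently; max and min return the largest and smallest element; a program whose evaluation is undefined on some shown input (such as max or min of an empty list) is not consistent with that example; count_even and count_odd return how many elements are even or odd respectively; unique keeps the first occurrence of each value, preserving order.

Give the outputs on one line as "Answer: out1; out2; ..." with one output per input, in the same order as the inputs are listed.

Execution, op by op:
  [-1, 23, -48] -> [-1, 23, -48] -> [7, -161, 336] -> [336, -161, 7] -> [336, -161, 7] -> [-161, 7, 336] -> 1
  [-23, 4, -38, -23, -31, 11, -47, 15, 30, 0] -> [-23, 4, -38, -31, 11, -47, 15, 30, 0] -> [161, -28, 266, 217, -77, 329, -105, -210, 0] -> [0, -210, -105, 329, -77, 217, 266, -28, 161] -> [0, -210, -105] -> [-210, -105, 0] -> 2
  [15, 50, -16] -> [15, 50, -16] -> [-105, -350, 112] -> [112, -350, -105] -> [112, -350, -105] -> [-350, -105, 112] -> 2
  [38, 28, -28] -> [38, 28, -28] -> [-266, -196, 196] -> [196, -196, -266] -> [196, -196, -266] -> [-266, -196, 196] -> 3
  [42, -13, 43, 24, -41, -15, -38, 15, 19, 22] -> [42, -13, 43, 24, -41, -15, -38, 15, 19, 22] -> [-294, 91, -301, -168, 287, 105, 266, -105, -133, -154] -> [-154, -133, -105, 266, 105, 287, -168, -301, 91, -294] -> [-154, -133, -105] -> [-154, -133, -105] -> 1
  [-42, 33, -4, -14, -15, 16, -4, 3, 24] -> [-42, 33, -4, -14, -15, 16, 3, 24] -> [294, -231, 28, 98, 105, -112, -21, -168] -> [-168, -21, -112, 105, 98, 28, -231, 294] -> [-168, -21, -112] -> [-168, -112, -21] -> 2

1; 2; 2; 3; 1; 2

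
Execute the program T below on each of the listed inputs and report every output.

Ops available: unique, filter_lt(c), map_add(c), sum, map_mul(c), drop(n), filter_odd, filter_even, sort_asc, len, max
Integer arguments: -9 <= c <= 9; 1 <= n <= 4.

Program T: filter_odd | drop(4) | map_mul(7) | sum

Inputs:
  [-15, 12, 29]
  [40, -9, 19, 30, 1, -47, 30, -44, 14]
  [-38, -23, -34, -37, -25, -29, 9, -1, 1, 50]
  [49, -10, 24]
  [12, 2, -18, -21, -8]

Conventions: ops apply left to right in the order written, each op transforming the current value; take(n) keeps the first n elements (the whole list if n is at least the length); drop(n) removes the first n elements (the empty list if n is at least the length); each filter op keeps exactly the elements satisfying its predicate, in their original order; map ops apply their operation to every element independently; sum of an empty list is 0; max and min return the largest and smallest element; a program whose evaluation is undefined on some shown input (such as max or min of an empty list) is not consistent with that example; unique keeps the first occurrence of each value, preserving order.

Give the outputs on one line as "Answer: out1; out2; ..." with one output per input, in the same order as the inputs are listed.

0; 0; 63; 0; 0

Execution, op by op:
  [-15, 12, 29] -> [-15, 29] -> [] -> [] -> 0
  [40, -9, 19, 30, 1, -47, 30, -44, 14] -> [-9, 19, 1, -47] -> [] -> [] -> 0
  [-38, -23, -34, -37, -25, -29, 9, -1, 1, 50] -> [-23, -37, -25, -29, 9, -1, 1] -> [9, -1, 1] -> [63, -7, 7] -> 63
  [49, -10, 24] -> [49] -> [] -> [] -> 0
  [12, 2, -18, -21, -8] -> [-21] -> [] -> [] -> 0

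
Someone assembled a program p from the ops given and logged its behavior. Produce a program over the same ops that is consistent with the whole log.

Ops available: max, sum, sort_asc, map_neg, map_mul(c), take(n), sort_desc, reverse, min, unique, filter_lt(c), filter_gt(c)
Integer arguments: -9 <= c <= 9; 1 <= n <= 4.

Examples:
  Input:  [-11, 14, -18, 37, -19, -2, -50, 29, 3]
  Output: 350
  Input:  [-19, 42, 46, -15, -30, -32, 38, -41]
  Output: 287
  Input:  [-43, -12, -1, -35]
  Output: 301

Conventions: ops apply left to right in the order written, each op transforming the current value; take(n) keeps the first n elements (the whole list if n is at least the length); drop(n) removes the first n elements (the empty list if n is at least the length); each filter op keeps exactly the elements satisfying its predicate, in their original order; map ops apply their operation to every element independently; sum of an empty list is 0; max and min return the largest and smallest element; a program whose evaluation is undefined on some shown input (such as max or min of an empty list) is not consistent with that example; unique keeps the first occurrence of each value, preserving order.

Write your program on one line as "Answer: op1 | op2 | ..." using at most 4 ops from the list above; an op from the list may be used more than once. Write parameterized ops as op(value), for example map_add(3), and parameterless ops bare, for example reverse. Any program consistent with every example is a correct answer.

filter_lt(2) | sort_desc | map_mul(-7) | max

Check, running the answer program on each example:
  [-11, 14, -18, 37, -19, -2, -50, 29, 3] -> [-11, -18, -19, -2, -50] -> [-2, -11, -18, -19, -50] -> [14, 77, 126, 133, 350] -> 350
  [-19, 42, 46, -15, -30, -32, 38, -41] -> [-19, -15, -30, -32, -41] -> [-15, -19, -30, -32, -41] -> [105, 133, 210, 224, 287] -> 287
  [-43, -12, -1, -35] -> [-43, -12, -1, -35] -> [-1, -12, -35, -43] -> [7, 84, 245, 301] -> 301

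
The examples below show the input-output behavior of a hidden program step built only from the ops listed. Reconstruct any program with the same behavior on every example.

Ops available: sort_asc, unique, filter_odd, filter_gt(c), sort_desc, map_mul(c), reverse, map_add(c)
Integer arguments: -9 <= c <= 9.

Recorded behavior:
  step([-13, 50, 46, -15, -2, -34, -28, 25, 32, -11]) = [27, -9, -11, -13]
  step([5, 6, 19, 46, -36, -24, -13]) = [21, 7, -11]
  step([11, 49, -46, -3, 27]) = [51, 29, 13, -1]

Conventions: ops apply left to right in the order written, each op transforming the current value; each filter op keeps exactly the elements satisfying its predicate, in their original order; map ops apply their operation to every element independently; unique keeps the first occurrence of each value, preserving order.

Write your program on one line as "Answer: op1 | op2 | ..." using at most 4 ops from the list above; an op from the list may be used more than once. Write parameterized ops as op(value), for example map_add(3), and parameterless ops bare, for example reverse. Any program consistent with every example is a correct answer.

sort_asc | reverse | map_add(2) | filter_odd

Check, running the answer program on each example:
  [-13, 50, 46, -15, -2, -34, -28, 25, 32, -11] -> [-34, -28, -15, -13, -11, -2, 25, 32, 46, 50] -> [50, 46, 32, 25, -2, -11, -13, -15, -28, -34] -> [52, 48, 34, 27, 0, -9, -11, -13, -26, -32] -> [27, -9, -11, -13]
  [5, 6, 19, 46, -36, -24, -13] -> [-36, -24, -13, 5, 6, 19, 46] -> [46, 19, 6, 5, -13, -24, -36] -> [48, 21, 8, 7, -11, -22, -34] -> [21, 7, -11]
  [11, 49, -46, -3, 27] -> [-46, -3, 11, 27, 49] -> [49, 27, 11, -3, -46] -> [51, 29, 13, -1, -44] -> [51, 29, 13, -1]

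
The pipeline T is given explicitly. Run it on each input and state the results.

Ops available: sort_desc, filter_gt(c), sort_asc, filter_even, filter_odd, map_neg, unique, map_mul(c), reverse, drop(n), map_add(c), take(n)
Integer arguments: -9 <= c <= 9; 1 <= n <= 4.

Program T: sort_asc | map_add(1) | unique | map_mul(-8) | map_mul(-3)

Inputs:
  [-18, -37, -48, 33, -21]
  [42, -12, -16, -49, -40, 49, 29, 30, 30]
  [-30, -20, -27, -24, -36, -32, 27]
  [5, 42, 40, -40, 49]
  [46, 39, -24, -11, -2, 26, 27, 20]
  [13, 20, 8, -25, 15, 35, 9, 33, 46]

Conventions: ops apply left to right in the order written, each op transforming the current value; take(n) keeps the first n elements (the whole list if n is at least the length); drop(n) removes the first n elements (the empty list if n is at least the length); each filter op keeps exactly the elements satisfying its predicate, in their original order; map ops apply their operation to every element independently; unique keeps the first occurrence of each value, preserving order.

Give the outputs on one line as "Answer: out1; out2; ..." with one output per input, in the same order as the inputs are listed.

Execution, op by op:
  [-18, -37, -48, 33, -21] -> [-48, -37, -21, -18, 33] -> [-47, -36, -20, -17, 34] -> [-47, -36, -20, -17, 34] -> [376, 288, 160, 136, -272] -> [-1128, -864, -480, -408, 816]
  [42, -12, -16, -49, -40, 49, 29, 30, 30] -> [-49, -40, -16, -12, 29, 30, 30, 42, 49] -> [-48, -39, -15, -11, 30, 31, 31, 43, 50] -> [-48, -39, -15, -11, 30, 31, 43, 50] -> [384, 312, 120, 88, -240, -248, -344, -400] -> [-1152, -936, -360, -264, 720, 744, 1032, 1200]
  [-30, -20, -27, -24, -36, -32, 27] -> [-36, -32, -30, -27, -24, -20, 27] -> [-35, -31, -29, -26, -23, -19, 28] -> [-35, -31, -29, -26, -23, -19, 28] -> [280, 248, 232, 208, 184, 152, -224] -> [-840, -744, -696, -624, -552, -456, 672]
  [5, 42, 40, -40, 49] -> [-40, 5, 40, 42, 49] -> [-39, 6, 41, 43, 50] -> [-39, 6, 41, 43, 50] -> [312, -48, -328, -344, -400] -> [-936, 144, 984, 1032, 1200]
  [46, 39, -24, -11, -2, 26, 27, 20] -> [-24, -11, -2, 20, 26, 27, 39, 46] -> [-23, -10, -1, 21, 27, 28, 40, 47] -> [-23, -10, -1, 21, 27, 28, 40, 47] -> [184, 80, 8, -168, -216, -224, -320, -376] -> [-552, -240, -24, 504, 648, 672, 960, 1128]
  [13, 20, 8, -25, 15, 35, 9, 33, 46] -> [-25, 8, 9, 13, 15, 20, 33, 35, 46] -> [-24, 9, 10, 14, 16, 21, 34, 36, 47] -> [-24, 9, 10, 14, 16, 21, 34, 36, 47] -> [192, -72, -80, -112, -128, -168, -272, -288, -376] -> [-576, 216, 240, 336, 384, 504, 816, 864, 1128]

[-1128, -864, -480, -408, 816]; [-1152, -936, -360, -264, 720, 744, 1032, 1200]; [-840, -744, -696, -624, -552, -456, 672]; [-936, 144, 984, 1032, 1200]; [-552, -240, -24, 504, 648, 672, 960, 1128]; [-576, 216, 240, 336, 384, 504, 816, 864, 1128]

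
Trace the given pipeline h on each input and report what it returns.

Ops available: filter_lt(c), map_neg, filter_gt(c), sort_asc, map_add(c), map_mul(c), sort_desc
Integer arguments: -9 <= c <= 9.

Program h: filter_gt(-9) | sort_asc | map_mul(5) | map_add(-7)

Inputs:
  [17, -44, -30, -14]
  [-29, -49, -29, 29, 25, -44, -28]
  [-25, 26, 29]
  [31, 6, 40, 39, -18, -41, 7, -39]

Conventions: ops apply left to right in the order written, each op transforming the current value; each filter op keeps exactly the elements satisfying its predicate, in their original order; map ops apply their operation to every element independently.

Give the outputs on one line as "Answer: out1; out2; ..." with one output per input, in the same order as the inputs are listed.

[78]; [118, 138]; [123, 138]; [23, 28, 148, 188, 193]

Execution, op by op:
  [17, -44, -30, -14] -> [17] -> [17] -> [85] -> [78]
  [-29, -49, -29, 29, 25, -44, -28] -> [29, 25] -> [25, 29] -> [125, 145] -> [118, 138]
  [-25, 26, 29] -> [26, 29] -> [26, 29] -> [130, 145] -> [123, 138]
  [31, 6, 40, 39, -18, -41, 7, -39] -> [31, 6, 40, 39, 7] -> [6, 7, 31, 39, 40] -> [30, 35, 155, 195, 200] -> [23, 28, 148, 188, 193]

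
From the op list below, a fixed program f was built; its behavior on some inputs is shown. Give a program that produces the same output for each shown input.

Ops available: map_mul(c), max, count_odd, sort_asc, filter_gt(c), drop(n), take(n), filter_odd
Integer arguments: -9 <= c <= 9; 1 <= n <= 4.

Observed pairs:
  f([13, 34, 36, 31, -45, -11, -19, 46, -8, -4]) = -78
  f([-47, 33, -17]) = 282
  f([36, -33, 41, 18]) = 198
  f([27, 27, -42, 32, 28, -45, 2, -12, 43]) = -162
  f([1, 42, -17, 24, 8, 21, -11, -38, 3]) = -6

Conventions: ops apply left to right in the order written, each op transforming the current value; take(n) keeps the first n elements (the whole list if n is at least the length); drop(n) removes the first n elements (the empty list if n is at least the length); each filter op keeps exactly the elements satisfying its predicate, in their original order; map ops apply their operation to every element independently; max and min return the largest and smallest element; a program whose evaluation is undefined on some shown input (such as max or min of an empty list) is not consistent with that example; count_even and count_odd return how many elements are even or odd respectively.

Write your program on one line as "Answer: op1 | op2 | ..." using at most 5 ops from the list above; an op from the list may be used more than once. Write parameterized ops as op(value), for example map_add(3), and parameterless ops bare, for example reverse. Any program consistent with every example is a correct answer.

take(2) | map_mul(6) | sort_asc | map_mul(-1) | max

Check, running the answer program on each example:
  [13, 34, 36, 31, -45, -11, -19, 46, -8, -4] -> [13, 34] -> [78, 204] -> [78, 204] -> [-78, -204] -> -78
  [-47, 33, -17] -> [-47, 33] -> [-282, 198] -> [-282, 198] -> [282, -198] -> 282
  [36, -33, 41, 18] -> [36, -33] -> [216, -198] -> [-198, 216] -> [198, -216] -> 198
  [27, 27, -42, 32, 28, -45, 2, -12, 43] -> [27, 27] -> [162, 162] -> [162, 162] -> [-162, -162] -> -162
  [1, 42, -17, 24, 8, 21, -11, -38, 3] -> [1, 42] -> [6, 252] -> [6, 252] -> [-6, -252] -> -6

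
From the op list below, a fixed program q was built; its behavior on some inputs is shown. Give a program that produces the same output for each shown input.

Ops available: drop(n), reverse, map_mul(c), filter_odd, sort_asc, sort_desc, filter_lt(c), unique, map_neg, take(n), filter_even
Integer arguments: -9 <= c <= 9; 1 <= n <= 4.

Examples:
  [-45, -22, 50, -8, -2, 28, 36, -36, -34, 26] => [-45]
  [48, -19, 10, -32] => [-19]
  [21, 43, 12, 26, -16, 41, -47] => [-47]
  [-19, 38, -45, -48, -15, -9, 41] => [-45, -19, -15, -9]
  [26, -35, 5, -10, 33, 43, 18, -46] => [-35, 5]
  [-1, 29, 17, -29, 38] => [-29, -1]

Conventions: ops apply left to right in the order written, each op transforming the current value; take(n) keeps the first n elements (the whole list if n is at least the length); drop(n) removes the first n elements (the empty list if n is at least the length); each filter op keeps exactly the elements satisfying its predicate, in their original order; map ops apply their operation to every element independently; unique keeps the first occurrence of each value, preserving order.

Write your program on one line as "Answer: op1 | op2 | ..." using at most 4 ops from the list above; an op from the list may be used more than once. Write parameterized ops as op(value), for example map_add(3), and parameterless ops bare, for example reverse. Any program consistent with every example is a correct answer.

filter_lt(7) | sort_asc | filter_odd

Check, running the answer program on each example:
  [-45, -22, 50, -8, -2, 28, 36, -36, -34, 26] -> [-45, -22, -8, -2, -36, -34] -> [-45, -36, -34, -22, -8, -2] -> [-45]
  [48, -19, 10, -32] -> [-19, -32] -> [-32, -19] -> [-19]
  [21, 43, 12, 26, -16, 41, -47] -> [-16, -47] -> [-47, -16] -> [-47]
  [-19, 38, -45, -48, -15, -9, 41] -> [-19, -45, -48, -15, -9] -> [-48, -45, -19, -15, -9] -> [-45, -19, -15, -9]
  [26, -35, 5, -10, 33, 43, 18, -46] -> [-35, 5, -10, -46] -> [-46, -35, -10, 5] -> [-35, 5]
  [-1, 29, 17, -29, 38] -> [-1, -29] -> [-29, -1] -> [-29, -1]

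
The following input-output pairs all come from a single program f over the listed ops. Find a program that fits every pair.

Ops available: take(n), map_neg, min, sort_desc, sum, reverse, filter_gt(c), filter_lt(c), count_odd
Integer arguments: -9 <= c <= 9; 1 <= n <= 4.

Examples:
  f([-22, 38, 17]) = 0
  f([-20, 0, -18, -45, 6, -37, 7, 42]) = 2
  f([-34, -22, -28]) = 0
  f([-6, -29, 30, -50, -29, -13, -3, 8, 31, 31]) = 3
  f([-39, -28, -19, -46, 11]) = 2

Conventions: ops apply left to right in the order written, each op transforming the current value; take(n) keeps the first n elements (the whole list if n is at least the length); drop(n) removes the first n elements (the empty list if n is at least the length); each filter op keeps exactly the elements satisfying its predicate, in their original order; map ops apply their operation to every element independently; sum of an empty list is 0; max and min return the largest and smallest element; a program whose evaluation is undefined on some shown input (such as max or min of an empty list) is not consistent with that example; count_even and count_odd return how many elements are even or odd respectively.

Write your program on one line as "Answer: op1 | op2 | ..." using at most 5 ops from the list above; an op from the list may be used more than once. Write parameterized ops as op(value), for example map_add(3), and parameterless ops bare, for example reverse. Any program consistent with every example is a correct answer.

filter_lt(4) | sort_desc | filter_lt(-9) | reverse | count_odd

Check, running the answer program on each example:
  [-22, 38, 17] -> [-22] -> [-22] -> [-22] -> [-22] -> 0
  [-20, 0, -18, -45, 6, -37, 7, 42] -> [-20, 0, -18, -45, -37] -> [0, -18, -20, -37, -45] -> [-18, -20, -37, -45] -> [-45, -37, -20, -18] -> 2
  [-34, -22, -28] -> [-34, -22, -28] -> [-22, -28, -34] -> [-22, -28, -34] -> [-34, -28, -22] -> 0
  [-6, -29, 30, -50, -29, -13, -3, 8, 31, 31] -> [-6, -29, -50, -29, -13, -3] -> [-3, -6, -13, -29, -29, -50] -> [-13, -29, -29, -50] -> [-50, -29, -29, -13] -> 3
  [-39, -28, -19, -46, 11] -> [-39, -28, -19, -46] -> [-19, -28, -39, -46] -> [-19, -28, -39, -46] -> [-46, -39, -28, -19] -> 2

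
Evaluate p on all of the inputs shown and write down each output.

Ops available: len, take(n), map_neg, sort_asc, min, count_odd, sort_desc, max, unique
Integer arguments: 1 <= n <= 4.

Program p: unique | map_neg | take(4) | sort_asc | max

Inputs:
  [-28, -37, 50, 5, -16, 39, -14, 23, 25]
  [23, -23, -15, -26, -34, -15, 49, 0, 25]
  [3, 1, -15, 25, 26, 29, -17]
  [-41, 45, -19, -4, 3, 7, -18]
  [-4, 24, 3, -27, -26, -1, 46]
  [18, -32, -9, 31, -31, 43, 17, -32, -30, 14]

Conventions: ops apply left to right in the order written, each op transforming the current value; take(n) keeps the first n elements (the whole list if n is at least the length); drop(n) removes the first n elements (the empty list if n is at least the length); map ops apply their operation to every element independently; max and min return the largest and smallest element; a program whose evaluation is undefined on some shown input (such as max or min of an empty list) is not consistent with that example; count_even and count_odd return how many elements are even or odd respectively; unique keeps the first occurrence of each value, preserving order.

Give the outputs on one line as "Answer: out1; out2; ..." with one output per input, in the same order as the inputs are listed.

37; 26; 15; 41; 27; 32

Execution, op by op:
  [-28, -37, 50, 5, -16, 39, -14, 23, 25] -> [-28, -37, 50, 5, -16, 39, -14, 23, 25] -> [28, 37, -50, -5, 16, -39, 14, -23, -25] -> [28, 37, -50, -5] -> [-50, -5, 28, 37] -> 37
  [23, -23, -15, -26, -34, -15, 49, 0, 25] -> [23, -23, -15, -26, -34, 49, 0, 25] -> [-23, 23, 15, 26, 34, -49, 0, -25] -> [-23, 23, 15, 26] -> [-23, 15, 23, 26] -> 26
  [3, 1, -15, 25, 26, 29, -17] -> [3, 1, -15, 25, 26, 29, -17] -> [-3, -1, 15, -25, -26, -29, 17] -> [-3, -1, 15, -25] -> [-25, -3, -1, 15] -> 15
  [-41, 45, -19, -4, 3, 7, -18] -> [-41, 45, -19, -4, 3, 7, -18] -> [41, -45, 19, 4, -3, -7, 18] -> [41, -45, 19, 4] -> [-45, 4, 19, 41] -> 41
  [-4, 24, 3, -27, -26, -1, 46] -> [-4, 24, 3, -27, -26, -1, 46] -> [4, -24, -3, 27, 26, 1, -46] -> [4, -24, -3, 27] -> [-24, -3, 4, 27] -> 27
  [18, -32, -9, 31, -31, 43, 17, -32, -30, 14] -> [18, -32, -9, 31, -31, 43, 17, -30, 14] -> [-18, 32, 9, -31, 31, -43, -17, 30, -14] -> [-18, 32, 9, -31] -> [-31, -18, 9, 32] -> 32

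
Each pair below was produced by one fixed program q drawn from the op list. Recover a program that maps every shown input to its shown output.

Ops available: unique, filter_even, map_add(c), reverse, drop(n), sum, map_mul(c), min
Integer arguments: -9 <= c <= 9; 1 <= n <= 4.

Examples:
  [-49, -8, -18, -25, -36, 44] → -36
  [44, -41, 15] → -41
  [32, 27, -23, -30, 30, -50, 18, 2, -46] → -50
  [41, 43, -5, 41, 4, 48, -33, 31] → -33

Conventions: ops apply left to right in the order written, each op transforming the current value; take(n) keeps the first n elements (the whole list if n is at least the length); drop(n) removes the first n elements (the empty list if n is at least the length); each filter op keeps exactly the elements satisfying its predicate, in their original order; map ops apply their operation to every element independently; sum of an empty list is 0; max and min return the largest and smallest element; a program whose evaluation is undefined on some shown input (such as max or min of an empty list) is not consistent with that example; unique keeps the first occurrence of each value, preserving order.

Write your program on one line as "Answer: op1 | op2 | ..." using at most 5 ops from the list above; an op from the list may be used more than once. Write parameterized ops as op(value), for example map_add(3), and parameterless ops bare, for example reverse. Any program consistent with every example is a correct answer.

drop(1) | reverse | drop(1) | reverse | min

Check, running the answer program on each example:
  [-49, -8, -18, -25, -36, 44] -> [-8, -18, -25, -36, 44] -> [44, -36, -25, -18, -8] -> [-36, -25, -18, -8] -> [-8, -18, -25, -36] -> -36
  [44, -41, 15] -> [-41, 15] -> [15, -41] -> [-41] -> [-41] -> -41
  [32, 27, -23, -30, 30, -50, 18, 2, -46] -> [27, -23, -30, 30, -50, 18, 2, -46] -> [-46, 2, 18, -50, 30, -30, -23, 27] -> [2, 18, -50, 30, -30, -23, 27] -> [27, -23, -30, 30, -50, 18, 2] -> -50
  [41, 43, -5, 41, 4, 48, -33, 31] -> [43, -5, 41, 4, 48, -33, 31] -> [31, -33, 48, 4, 41, -5, 43] -> [-33, 48, 4, 41, -5, 43] -> [43, -5, 41, 4, 48, -33] -> -33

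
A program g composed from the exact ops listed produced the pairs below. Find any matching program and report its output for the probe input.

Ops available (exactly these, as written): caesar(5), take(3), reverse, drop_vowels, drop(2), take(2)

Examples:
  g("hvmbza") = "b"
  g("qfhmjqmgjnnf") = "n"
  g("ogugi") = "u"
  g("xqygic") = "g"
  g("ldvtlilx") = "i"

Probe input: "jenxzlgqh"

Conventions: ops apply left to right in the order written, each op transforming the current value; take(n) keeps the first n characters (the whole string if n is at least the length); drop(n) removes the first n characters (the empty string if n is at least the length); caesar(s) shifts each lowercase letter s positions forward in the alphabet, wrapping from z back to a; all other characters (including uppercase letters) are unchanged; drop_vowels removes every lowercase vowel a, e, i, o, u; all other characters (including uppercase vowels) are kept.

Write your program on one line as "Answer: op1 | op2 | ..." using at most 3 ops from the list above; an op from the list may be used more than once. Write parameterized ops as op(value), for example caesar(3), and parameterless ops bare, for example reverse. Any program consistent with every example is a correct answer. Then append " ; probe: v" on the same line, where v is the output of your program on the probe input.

reverse | take(3) | drop(2) ; probe: "g"

Check, running the answer program on each example:
  "hvmbza" -> "azbmvh" -> "azb" -> "b"
  "qfhmjqmgjnnf" -> "fnnjgmqjmhfq" -> "fnn" -> "n"
  "ogugi" -> "igugo" -> "igu" -> "u"
  "xqygic" -> "cigyqx" -> "cig" -> "g"
  "ldvtlilx" -> "xliltvdl" -> "xli" -> "i"
  probe: "jenxzlgqh" -> "hqglzxnej" -> "hqg" -> "g"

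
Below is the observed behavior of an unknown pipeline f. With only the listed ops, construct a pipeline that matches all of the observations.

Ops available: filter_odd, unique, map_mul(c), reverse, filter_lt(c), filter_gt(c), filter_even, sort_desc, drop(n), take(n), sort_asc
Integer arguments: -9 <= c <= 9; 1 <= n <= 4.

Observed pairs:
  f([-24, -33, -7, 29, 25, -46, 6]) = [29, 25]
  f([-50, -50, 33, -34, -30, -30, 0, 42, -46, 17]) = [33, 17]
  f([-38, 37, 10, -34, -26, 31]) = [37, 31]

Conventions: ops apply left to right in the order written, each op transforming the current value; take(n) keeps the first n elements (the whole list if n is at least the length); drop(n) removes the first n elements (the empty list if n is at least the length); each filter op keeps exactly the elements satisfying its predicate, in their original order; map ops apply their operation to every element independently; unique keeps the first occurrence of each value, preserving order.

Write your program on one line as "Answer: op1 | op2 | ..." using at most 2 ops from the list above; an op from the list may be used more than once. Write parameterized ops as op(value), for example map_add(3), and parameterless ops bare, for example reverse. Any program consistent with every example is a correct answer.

filter_gt(-7) | filter_odd

Check, running the answer program on each example:
  [-24, -33, -7, 29, 25, -46, 6] -> [29, 25, 6] -> [29, 25]
  [-50, -50, 33, -34, -30, -30, 0, 42, -46, 17] -> [33, 0, 42, 17] -> [33, 17]
  [-38, 37, 10, -34, -26, 31] -> [37, 10, 31] -> [37, 31]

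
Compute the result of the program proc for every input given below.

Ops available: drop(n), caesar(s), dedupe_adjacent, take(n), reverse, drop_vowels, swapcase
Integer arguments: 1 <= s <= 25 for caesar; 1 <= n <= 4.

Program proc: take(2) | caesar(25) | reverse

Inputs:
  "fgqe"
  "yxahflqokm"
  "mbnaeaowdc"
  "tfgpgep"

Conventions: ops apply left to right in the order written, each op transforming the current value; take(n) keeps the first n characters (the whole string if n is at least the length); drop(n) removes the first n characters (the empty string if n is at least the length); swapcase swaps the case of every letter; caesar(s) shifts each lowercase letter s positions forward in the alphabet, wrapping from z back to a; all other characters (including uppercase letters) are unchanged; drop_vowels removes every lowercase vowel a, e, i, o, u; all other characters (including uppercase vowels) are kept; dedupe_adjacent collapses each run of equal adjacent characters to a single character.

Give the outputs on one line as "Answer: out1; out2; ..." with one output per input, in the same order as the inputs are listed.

"fe"; "wx"; "al"; "es"

Execution, op by op:
  "fgqe" -> "fg" -> "ef" -> "fe"
  "yxahflqokm" -> "yx" -> "xw" -> "wx"
  "mbnaeaowdc" -> "mb" -> "la" -> "al"
  "tfgpgep" -> "tf" -> "se" -> "es"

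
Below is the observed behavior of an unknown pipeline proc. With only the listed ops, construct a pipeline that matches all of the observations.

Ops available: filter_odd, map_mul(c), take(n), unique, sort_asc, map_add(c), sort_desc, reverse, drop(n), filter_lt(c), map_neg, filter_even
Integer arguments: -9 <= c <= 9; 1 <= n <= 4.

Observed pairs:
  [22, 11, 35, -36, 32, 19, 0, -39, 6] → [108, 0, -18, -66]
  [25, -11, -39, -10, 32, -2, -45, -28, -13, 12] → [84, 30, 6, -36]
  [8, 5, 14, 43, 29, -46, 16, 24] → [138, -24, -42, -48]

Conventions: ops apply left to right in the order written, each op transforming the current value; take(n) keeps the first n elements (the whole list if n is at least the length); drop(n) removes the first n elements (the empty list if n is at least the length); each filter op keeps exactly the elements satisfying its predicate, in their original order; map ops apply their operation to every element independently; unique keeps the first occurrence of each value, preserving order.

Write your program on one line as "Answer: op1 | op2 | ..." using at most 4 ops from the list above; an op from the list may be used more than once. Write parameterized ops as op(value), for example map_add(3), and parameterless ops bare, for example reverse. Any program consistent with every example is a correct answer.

sort_asc | filter_even | take(4) | map_mul(-3)

Check, running the answer program on each example:
  [22, 11, 35, -36, 32, 19, 0, -39, 6] -> [-39, -36, 0, 6, 11, 19, 22, 32, 35] -> [-36, 0, 6, 22, 32] -> [-36, 0, 6, 22] -> [108, 0, -18, -66]
  [25, -11, -39, -10, 32, -2, -45, -28, -13, 12] -> [-45, -39, -28, -13, -11, -10, -2, 12, 25, 32] -> [-28, -10, -2, 12, 32] -> [-28, -10, -2, 12] -> [84, 30, 6, -36]
  [8, 5, 14, 43, 29, -46, 16, 24] -> [-46, 5, 8, 14, 16, 24, 29, 43] -> [-46, 8, 14, 16, 24] -> [-46, 8, 14, 16] -> [138, -24, -42, -48]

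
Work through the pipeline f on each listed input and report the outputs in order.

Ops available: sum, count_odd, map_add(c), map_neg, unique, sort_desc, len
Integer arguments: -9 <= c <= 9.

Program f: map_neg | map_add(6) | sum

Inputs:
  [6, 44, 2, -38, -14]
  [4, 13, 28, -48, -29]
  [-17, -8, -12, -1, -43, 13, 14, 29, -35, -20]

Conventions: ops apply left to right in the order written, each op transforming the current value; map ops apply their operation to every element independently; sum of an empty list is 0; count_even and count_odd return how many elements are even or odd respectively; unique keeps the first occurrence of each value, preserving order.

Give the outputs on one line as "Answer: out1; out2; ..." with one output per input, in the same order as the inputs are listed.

Execution, op by op:
  [6, 44, 2, -38, -14] -> [-6, -44, -2, 38, 14] -> [0, -38, 4, 44, 20] -> 30
  [4, 13, 28, -48, -29] -> [-4, -13, -28, 48, 29] -> [2, -7, -22, 54, 35] -> 62
  [-17, -8, -12, -1, -43, 13, 14, 29, -35, -20] -> [17, 8, 12, 1, 43, -13, -14, -29, 35, 20] -> [23, 14, 18, 7, 49, -7, -8, -23, 41, 26] -> 140

30; 62; 140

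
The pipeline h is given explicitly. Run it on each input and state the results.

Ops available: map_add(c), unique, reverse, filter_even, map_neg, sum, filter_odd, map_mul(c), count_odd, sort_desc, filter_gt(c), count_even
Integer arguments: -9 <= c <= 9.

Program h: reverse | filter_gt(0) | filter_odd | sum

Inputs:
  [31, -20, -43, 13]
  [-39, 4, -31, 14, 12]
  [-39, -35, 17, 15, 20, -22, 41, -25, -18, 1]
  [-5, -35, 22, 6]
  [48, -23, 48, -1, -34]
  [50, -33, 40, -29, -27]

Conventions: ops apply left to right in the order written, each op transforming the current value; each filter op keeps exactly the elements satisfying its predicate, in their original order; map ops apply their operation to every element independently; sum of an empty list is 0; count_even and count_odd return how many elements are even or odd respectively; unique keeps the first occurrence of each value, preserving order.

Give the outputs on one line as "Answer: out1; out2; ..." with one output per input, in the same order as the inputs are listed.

44; 0; 74; 0; 0; 0

Execution, op by op:
  [31, -20, -43, 13] -> [13, -43, -20, 31] -> [13, 31] -> [13, 31] -> 44
  [-39, 4, -31, 14, 12] -> [12, 14, -31, 4, -39] -> [12, 14, 4] -> [] -> 0
  [-39, -35, 17, 15, 20, -22, 41, -25, -18, 1] -> [1, -18, -25, 41, -22, 20, 15, 17, -35, -39] -> [1, 41, 20, 15, 17] -> [1, 41, 15, 17] -> 74
  [-5, -35, 22, 6] -> [6, 22, -35, -5] -> [6, 22] -> [] -> 0
  [48, -23, 48, -1, -34] -> [-34, -1, 48, -23, 48] -> [48, 48] -> [] -> 0
  [50, -33, 40, -29, -27] -> [-27, -29, 40, -33, 50] -> [40, 50] -> [] -> 0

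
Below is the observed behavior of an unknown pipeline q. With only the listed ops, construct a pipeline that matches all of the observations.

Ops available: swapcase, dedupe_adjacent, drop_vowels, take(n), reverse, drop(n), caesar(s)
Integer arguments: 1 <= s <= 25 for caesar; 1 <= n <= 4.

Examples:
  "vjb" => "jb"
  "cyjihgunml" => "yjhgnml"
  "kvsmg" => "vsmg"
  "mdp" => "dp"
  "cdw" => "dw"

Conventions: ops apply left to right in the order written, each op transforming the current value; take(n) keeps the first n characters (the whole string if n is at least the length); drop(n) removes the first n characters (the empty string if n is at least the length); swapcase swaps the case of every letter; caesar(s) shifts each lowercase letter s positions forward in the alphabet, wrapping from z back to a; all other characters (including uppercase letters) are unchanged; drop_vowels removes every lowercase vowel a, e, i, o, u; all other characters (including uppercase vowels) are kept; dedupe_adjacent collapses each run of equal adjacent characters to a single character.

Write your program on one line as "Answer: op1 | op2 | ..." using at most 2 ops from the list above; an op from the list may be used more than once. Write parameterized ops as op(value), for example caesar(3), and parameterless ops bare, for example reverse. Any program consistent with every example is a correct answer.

drop_vowels | drop(1)

Check, running the answer program on each example:
  "vjb" -> "vjb" -> "jb"
  "cyjihgunml" -> "cyjhgnml" -> "yjhgnml"
  "kvsmg" -> "kvsmg" -> "vsmg"
  "mdp" -> "mdp" -> "dp"
  "cdw" -> "cdw" -> "dw"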